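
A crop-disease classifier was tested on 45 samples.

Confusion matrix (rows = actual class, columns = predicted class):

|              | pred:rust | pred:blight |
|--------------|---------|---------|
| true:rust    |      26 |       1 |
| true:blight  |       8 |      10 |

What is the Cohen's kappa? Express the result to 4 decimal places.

0.5545

Observed agreement pₒ = trace/N = 36/45 = 0.80000
Expected agreement pₑ = Σ (rowᵢ·colᵢ)/N² = (27·34 + 18·11)/45² = 0.55111
κ = (pₒ − pₑ)/(1 − pₑ) = (0.80000 − 0.55111)/(1 − 0.55111) = 0.5545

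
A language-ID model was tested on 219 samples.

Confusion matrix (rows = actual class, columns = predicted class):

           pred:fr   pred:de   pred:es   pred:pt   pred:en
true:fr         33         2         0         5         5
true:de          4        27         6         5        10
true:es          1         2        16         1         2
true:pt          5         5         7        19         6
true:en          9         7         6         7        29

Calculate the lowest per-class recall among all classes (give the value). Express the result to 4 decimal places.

Per-class recall (TP/(TP+FN)):
  fr: TP=33, FN=2+0+5+5=12 → 33/45 = 0.73333
  de: TP=27, FN=4+6+5+10=25 → 27/52 = 0.51923
  es: TP=16, FN=1+2+1+2=6 → 16/22 = 0.72727
  pt: TP=19, FN=5+5+7+6=23 → 19/42 = 0.45238
  en: TP=29, FN=9+7+6+7=29 → 29/58 = 0.50000
Lowest is class 'pt' with recall = 0.4524.

0.4524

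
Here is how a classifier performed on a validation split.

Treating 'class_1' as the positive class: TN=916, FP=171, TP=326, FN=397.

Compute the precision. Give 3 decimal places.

0.656

Precision = TP/(TP+FP) = 326/(326+171) = 326/497 = 0.656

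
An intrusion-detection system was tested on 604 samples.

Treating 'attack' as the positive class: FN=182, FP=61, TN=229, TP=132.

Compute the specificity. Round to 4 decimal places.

Specificity = TN/(TN+FP) = 229/(229+61) = 0.7897

0.7897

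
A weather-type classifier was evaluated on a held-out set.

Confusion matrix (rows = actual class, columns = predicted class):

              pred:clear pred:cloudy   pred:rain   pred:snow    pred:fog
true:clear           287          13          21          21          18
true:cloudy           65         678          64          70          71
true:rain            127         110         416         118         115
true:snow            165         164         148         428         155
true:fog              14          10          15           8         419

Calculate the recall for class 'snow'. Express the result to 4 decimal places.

Take TP from the diagonal, FP from the rest of the 'snow' prediction marginal, FN from the rest of the 'snow' actual marginal.
recall = TP/(TP+FN).
snow: TP=428, FN=165+164+148+155=632 → 428/1060 = 0.40377

0.4038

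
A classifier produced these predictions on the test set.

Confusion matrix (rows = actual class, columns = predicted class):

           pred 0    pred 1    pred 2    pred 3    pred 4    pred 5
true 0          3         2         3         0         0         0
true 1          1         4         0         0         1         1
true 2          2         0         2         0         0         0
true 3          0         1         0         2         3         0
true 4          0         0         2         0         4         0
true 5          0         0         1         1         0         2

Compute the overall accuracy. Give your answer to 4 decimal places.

0.4857

Accuracy = trace / total = (3+4+2+2+4+2=17) / 35 = 17/35 = 0.4857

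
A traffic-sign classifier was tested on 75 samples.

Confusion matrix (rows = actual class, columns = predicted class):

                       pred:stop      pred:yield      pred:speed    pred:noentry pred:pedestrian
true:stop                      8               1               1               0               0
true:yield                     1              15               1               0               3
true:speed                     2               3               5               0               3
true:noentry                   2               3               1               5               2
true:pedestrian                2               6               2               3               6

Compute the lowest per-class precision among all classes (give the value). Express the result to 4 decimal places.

Per-class precision (TP/(TP+FP)):
  stop: TP=8, FP=1+2+2+2=7 → 8/15 = 0.53333
  yield: TP=15, FP=1+3+3+6=13 → 15/28 = 0.53571
  speed: TP=5, FP=1+1+1+2=5 → 5/10 = 0.50000
  noentry: TP=5, FP=0+0+0+3=3 → 5/8 = 0.62500
  pedestrian: TP=6, FP=0+3+3+2=8 → 6/14 = 0.42857
Lowest is class 'pedestrian' with precision = 0.4286.

0.4286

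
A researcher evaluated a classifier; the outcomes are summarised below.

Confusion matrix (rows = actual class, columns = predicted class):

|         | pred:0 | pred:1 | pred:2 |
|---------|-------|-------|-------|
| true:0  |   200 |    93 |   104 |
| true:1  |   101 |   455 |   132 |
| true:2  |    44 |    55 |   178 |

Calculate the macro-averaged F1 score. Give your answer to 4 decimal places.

Per-class F1 score (2·TP/(2·TP+FP+FN)):
  0: TP=200, FP=101+44=145, FN=93+104=197 → 400/742 = 0.53908
  1: TP=455, FP=93+55=148, FN=101+132=233 → 910/1291 = 0.70488
  2: TP=178, FP=104+132=236, FN=44+55=99 → 356/691 = 0.51520
Macro-F1 score = mean = (0.53908 + 0.70488 + 0.51520) / 3 = 0.5864

0.5864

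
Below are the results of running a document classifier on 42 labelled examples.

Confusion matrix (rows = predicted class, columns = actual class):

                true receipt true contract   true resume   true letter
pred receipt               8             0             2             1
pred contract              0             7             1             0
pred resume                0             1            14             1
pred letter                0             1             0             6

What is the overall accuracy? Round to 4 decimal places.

0.8333

Accuracy = trace / total = (8+7+14+6=35) / 42 = 35/42 = 0.8333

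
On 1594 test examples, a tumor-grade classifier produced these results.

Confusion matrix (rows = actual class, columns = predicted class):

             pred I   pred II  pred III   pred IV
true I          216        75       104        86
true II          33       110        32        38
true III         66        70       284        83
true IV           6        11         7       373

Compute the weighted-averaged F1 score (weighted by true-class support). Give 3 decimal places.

0.607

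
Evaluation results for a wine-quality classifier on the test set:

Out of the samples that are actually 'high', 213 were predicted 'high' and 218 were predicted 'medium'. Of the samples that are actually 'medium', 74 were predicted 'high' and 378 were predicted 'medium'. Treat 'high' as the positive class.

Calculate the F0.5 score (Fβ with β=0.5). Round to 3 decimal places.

0.674

Fβ = (1+β²)·TP / ((1+β²)·TP + β²·FN + FP), with β²=1/4
= 1.25·213 / (1.25·213 + 0.25·218 + 74) = 0.674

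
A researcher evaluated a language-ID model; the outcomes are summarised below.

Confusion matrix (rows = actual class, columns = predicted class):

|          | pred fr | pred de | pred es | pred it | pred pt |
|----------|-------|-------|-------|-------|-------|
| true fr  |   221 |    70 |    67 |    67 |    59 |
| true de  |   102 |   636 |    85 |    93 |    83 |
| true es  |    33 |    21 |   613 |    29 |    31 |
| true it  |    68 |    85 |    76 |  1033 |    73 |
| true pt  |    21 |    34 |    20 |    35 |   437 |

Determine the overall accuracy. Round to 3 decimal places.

Accuracy = trace / total = (221+636+613+1033+437=2940) / 4092 = 2940/4092 = 0.718

0.718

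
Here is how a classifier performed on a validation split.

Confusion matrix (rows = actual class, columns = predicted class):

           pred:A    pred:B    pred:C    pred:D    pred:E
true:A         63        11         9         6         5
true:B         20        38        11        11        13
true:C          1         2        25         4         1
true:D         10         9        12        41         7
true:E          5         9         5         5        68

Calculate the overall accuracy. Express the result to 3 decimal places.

Accuracy = trace / total = (63+38+25+41+68=235) / 391 = 235/391 = 0.601

0.601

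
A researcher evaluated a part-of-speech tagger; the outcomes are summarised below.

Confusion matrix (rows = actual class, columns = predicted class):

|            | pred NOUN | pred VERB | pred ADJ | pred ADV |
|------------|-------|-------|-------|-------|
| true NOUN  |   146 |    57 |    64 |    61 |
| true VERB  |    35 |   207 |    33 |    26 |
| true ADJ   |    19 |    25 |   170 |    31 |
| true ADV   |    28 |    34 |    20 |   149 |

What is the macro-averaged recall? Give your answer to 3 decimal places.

0.618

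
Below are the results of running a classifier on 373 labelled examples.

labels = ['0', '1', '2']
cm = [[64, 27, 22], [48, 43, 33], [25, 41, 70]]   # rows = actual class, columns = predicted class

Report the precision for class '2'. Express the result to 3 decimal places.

0.560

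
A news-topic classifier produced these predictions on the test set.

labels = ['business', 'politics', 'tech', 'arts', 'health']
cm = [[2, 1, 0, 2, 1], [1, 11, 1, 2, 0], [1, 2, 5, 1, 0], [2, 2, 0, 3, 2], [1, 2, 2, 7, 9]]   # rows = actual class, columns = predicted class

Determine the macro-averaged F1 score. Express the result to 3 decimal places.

Per-class F1 score (2·TP/(2·TP+FP+FN)):
  business: TP=2, FP=1+1+2+1=5, FN=1+0+2+1=4 → 4/13 = 0.3077
  politics: TP=11, FP=1+2+2+2=7, FN=1+1+2+0=4 → 22/33 = 0.6667
  tech: TP=5, FP=0+1+0+2=3, FN=1+2+1+0=4 → 10/17 = 0.5882
  arts: TP=3, FP=2+2+1+7=12, FN=2+2+0+2=6 → 6/24 = 0.2500
  health: TP=9, FP=1+0+0+2=3, FN=1+2+2+7=12 → 18/33 = 0.5455
Macro-F1 score = mean = (0.3077 + 0.6667 + 0.5882 + 0.2500 + 0.5455) / 5 = 0.472

0.472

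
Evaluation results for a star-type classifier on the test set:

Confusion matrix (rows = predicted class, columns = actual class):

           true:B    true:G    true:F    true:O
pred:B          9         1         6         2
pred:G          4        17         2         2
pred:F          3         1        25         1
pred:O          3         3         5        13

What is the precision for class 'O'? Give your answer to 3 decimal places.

One-vs-rest for 'O': TP = diagonal; FP = other classes predicted 'O'; FN = 'O' predicted as other.
precision = TP/(TP+FP).
O: TP=13, FP=3+3+5=11 → 13/24 = 0.5417

0.542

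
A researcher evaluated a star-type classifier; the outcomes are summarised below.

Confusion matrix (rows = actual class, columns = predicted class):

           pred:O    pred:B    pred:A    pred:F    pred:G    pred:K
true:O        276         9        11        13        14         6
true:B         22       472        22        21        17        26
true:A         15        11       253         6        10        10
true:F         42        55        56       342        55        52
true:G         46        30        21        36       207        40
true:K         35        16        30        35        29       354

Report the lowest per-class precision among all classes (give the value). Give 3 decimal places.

0.623

Per-class precision (TP/(TP+FP)):
  O: TP=276, FP=22+15+42+46+35=160 → 276/436 = 0.6330
  B: TP=472, FP=9+11+55+30+16=121 → 472/593 = 0.7960
  A: TP=253, FP=11+22+56+21+30=140 → 253/393 = 0.6438
  F: TP=342, FP=13+21+6+36+35=111 → 342/453 = 0.7550
  G: TP=207, FP=14+17+10+55+29=125 → 207/332 = 0.6235
  K: TP=354, FP=6+26+10+52+40=134 → 354/488 = 0.7254
Lowest is class 'G' with precision = 0.623.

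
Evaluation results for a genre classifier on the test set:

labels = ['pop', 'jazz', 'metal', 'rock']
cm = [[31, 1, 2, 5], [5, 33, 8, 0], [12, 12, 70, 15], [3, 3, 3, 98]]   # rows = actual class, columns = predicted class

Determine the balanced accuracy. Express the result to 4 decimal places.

Balanced accuracy = mean of per-class recall.
  pop: recall = 31/39 = 0.79487
  jazz: recall = 33/46 = 0.71739
  metal: recall = 70/109 = 0.64220
  rock: recall = 98/107 = 0.91589
Mean = (0.79487 + 0.71739 + 0.64220 + 0.91589) / 4 = 0.7676

0.7676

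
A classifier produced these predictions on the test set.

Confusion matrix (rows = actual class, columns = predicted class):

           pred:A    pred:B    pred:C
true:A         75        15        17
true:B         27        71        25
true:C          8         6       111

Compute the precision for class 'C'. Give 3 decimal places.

0.725

Treat 'C' as positive and all other classes as negative.
precision = TP/(TP+FP).
C: TP=111, FP=17+25=42 → 111/153 = 0.7255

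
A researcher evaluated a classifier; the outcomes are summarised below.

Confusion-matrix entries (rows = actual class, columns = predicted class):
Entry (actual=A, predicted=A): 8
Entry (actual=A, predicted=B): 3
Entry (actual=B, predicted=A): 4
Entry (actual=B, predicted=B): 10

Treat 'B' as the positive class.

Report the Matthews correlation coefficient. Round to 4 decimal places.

0.4387

MCC = (TP·TN − FP·FN) / √((TP+FP)(TP+FN)(TN+FP)(TN+FN))
Numerator = 10·8 − 3·4 = 68
Denominator = √(13·14·11·12) = √24024 = 154.9968
MCC = 68 / 154.9968 = 0.4387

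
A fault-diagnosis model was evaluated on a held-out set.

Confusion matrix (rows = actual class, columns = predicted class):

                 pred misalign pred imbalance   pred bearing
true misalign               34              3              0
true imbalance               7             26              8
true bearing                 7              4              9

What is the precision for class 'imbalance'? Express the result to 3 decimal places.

0.788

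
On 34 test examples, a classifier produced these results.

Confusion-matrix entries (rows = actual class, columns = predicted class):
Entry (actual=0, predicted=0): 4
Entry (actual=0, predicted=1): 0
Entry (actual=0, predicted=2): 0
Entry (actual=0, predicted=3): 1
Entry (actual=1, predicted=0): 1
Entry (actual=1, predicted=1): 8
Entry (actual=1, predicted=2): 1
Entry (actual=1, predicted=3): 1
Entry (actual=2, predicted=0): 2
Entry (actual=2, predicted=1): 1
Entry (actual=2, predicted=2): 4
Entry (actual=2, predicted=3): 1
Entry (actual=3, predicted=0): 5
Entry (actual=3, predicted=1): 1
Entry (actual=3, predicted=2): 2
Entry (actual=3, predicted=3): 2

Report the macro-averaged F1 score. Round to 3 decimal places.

0.508

Per-class F1 score (2·TP/(2·TP+FP+FN)):
  0: TP=4, FP=1+2+5=8, FN=0+0+1=1 → 8/17 = 0.4706
  1: TP=8, FP=0+1+1=2, FN=1+1+1=3 → 16/21 = 0.7619
  2: TP=4, FP=0+1+2=3, FN=2+1+1=4 → 8/15 = 0.5333
  3: TP=2, FP=1+1+1=3, FN=5+1+2=8 → 4/15 = 0.2667
Macro-F1 score = mean = (0.4706 + 0.7619 + 0.5333 + 0.2667) / 4 = 0.508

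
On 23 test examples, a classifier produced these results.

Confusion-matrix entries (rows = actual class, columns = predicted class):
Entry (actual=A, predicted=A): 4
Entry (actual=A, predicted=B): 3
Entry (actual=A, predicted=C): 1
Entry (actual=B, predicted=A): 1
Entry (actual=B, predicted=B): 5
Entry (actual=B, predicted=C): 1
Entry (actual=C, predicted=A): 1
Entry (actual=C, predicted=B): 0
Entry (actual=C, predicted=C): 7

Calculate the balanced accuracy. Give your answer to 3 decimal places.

Balanced accuracy = mean of per-class recall.
  A: recall = 4/8 = 0.5000
  B: recall = 5/7 = 0.7143
  C: recall = 7/8 = 0.8750
Mean = (0.5000 + 0.7143 + 0.8750) / 3 = 0.696

0.696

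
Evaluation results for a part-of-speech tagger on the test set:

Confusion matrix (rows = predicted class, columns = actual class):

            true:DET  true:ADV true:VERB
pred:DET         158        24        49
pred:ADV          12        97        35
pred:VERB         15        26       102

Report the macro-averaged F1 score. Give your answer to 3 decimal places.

Per-class F1 score (2·TP/(2·TP+FP+FN)):
  DET: TP=158, FP=24+49=73, FN=12+15=27 → 316/416 = 0.7596
  ADV: TP=97, FP=12+35=47, FN=24+26=50 → 194/291 = 0.6667
  VERB: TP=102, FP=15+26=41, FN=49+35=84 → 204/329 = 0.6201
Macro-F1 score = mean = (0.7596 + 0.6667 + 0.6201) / 3 = 0.682

0.682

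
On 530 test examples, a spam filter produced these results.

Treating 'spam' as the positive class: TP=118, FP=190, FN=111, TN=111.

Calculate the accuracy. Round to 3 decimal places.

Accuracy = (TP+TN)/N = (118+111)/530 = 0.432

0.432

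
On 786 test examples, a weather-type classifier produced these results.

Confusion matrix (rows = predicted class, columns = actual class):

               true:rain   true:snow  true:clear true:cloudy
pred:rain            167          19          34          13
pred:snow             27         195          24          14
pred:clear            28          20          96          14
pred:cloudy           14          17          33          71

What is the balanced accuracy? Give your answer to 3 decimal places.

0.658

Balanced accuracy = mean of per-class recall.
  rain: recall = 167/236 = 0.7076
  snow: recall = 195/251 = 0.7769
  clear: recall = 96/187 = 0.5134
  cloudy: recall = 71/112 = 0.6339
Mean = (0.7076 + 0.7769 + 0.5134 + 0.6339) / 4 = 0.658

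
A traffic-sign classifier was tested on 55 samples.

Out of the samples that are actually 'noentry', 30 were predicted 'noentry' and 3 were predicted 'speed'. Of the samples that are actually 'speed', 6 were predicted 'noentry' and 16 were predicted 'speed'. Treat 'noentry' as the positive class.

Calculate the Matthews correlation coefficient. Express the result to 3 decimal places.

0.656

MCC = (TP·TN − FP·FN) / √((TP+FP)(TP+FN)(TN+FP)(TN+FN))
Numerator = 30·16 − 6·3 = 462
Denominator = √(36·33·22·19) = √496584 = 704.6872
MCC = 462 / 704.6872 = 0.656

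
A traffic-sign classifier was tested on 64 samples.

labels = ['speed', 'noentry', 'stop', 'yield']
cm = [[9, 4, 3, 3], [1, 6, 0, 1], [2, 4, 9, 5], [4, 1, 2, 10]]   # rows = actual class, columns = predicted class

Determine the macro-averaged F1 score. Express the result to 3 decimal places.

0.530

Per-class F1 score (2·TP/(2·TP+FP+FN)):
  speed: TP=9, FP=1+2+4=7, FN=4+3+3=10 → 18/35 = 0.5143
  noentry: TP=6, FP=4+4+1=9, FN=1+0+1=2 → 12/23 = 0.5217
  stop: TP=9, FP=3+0+2=5, FN=2+4+5=11 → 18/34 = 0.5294
  yield: TP=10, FP=3+1+5=9, FN=4+1+2=7 → 20/36 = 0.5556
Macro-F1 score = mean = (0.5143 + 0.5217 + 0.5294 + 0.5556) / 4 = 0.530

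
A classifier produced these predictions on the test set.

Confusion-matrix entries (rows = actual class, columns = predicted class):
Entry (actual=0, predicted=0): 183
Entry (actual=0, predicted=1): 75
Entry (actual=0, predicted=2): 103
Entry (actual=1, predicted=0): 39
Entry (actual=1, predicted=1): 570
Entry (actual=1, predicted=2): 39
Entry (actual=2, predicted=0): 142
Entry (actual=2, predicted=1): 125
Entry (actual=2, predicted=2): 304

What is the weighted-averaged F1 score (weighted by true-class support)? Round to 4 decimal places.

Per-class F1 score (2·TP/(2·TP+FP+FN)):
  0: TP=183, FP=39+142=181, FN=75+103=178 → 366/725 = 0.50483
  1: TP=570, FP=75+125=200, FN=39+39=78 → 1140/1418 = 0.80395
  2: TP=304, FP=103+39=142, FN=142+125=267 → 608/1017 = 0.59784
Weighted-F1 score = Σ (supportᵢ/N)·F1 scoreᵢ with N=1580: (361/1580)·0.50483 + (648/1580)·0.80395 + (571/1580)·0.59784 = 0.6611

0.6611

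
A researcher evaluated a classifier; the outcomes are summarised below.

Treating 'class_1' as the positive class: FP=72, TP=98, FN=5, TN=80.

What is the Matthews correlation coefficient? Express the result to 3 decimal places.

MCC = (TP·TN − FP·FN) / √((TP+FP)(TP+FN)(TN+FP)(TN+FN))
Numerator = 98·80 − 72·5 = 7480
Denominator = √(170·103·152·85) = √226229200 = 15040.9175
MCC = 7480 / 15040.9175 = 0.497

0.497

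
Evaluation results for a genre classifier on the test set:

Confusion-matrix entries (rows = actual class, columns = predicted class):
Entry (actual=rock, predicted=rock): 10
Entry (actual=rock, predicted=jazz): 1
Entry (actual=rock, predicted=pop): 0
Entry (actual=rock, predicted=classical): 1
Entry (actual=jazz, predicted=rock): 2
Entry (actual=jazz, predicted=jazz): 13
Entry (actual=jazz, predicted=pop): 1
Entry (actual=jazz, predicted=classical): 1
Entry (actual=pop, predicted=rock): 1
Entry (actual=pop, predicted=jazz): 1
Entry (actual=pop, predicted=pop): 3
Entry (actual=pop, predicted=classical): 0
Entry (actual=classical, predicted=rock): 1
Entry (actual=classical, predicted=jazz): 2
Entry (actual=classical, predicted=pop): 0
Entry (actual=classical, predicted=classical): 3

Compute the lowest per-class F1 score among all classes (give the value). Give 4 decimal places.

Per-class F1 score (2·TP/(2·TP+FP+FN)):
  rock: TP=10, FP=2+1+1=4, FN=1+0+1=2 → 20/26 = 0.76923
  jazz: TP=13, FP=1+1+2=4, FN=2+1+1=4 → 26/34 = 0.76471
  pop: TP=3, FP=0+1+0=1, FN=1+1+0=2 → 6/9 = 0.66667
  classical: TP=3, FP=1+1+0=2, FN=1+2+0=3 → 6/11 = 0.54545
Lowest is class 'classical' with F1 score = 0.5455.

0.5455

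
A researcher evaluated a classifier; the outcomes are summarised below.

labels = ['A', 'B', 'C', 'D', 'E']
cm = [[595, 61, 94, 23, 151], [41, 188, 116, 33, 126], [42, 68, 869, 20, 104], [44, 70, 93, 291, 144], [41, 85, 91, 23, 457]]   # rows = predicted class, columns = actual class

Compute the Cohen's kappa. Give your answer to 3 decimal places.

0.514

Observed agreement pₒ = trace/N = 2400/3870 = 0.6202
Expected agreement pₑ = Σ (rowᵢ·colᵢ)/N² = (763·924 + 472·504 + 1263·1103 + 390·642 + 982·697)/3870² = 0.2184
κ = (pₒ − pₑ)/(1 − pₑ) = (0.6202 − 0.2184)/(1 − 0.2184) = 0.514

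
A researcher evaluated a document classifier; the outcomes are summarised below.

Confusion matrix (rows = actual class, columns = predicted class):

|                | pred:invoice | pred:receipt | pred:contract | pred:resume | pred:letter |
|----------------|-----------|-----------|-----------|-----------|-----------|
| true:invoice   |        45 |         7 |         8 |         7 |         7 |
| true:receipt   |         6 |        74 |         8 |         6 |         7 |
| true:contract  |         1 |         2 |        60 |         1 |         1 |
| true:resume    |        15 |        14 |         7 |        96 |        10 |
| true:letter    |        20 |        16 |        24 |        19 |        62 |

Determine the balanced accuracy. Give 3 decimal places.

Balanced accuracy = mean of per-class recall.
  invoice: recall = 45/74 = 0.6081
  receipt: recall = 74/101 = 0.7327
  contract: recall = 60/65 = 0.9231
  resume: recall = 96/142 = 0.6761
  letter: recall = 62/141 = 0.4397
Mean = (0.6081 + 0.7327 + 0.9231 + 0.6761 + 0.4397) / 5 = 0.676

0.676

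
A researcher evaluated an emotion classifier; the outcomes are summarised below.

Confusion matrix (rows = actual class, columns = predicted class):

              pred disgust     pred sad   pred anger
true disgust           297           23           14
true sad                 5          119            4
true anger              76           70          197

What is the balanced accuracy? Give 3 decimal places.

0.798

Balanced accuracy = mean of per-class recall.
  disgust: recall = 297/334 = 0.8892
  sad: recall = 119/128 = 0.9297
  anger: recall = 197/343 = 0.5743
Mean = (0.8892 + 0.9297 + 0.5743) / 3 = 0.798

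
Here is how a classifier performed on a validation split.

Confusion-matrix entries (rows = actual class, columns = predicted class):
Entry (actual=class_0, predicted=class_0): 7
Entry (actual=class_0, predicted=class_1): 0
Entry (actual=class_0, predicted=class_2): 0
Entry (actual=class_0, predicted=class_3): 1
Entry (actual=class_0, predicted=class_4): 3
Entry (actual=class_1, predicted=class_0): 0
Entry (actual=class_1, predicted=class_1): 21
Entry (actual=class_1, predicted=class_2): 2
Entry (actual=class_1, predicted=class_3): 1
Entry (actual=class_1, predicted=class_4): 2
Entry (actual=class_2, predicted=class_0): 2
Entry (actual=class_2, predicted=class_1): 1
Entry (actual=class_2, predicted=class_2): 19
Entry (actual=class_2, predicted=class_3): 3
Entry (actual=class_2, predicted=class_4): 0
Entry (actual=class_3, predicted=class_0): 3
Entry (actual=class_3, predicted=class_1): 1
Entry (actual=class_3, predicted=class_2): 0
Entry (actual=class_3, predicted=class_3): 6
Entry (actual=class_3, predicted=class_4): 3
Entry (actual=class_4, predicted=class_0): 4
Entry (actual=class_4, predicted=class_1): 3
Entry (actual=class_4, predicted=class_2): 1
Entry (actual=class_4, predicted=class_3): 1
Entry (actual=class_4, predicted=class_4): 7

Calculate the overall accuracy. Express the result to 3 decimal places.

Accuracy = trace / total = (7+21+19+6+7=60) / 91 = 60/91 = 0.659

0.659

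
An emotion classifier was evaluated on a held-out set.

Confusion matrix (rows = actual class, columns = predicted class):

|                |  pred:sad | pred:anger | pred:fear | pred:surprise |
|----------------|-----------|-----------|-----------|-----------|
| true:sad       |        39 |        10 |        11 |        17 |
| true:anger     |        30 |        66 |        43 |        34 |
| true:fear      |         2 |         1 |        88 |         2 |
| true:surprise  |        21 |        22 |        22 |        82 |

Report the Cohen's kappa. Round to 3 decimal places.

Observed agreement pₒ = trace/N = 275/490 = 0.5612
Expected agreement pₑ = Σ (rowᵢ·colᵢ)/N² = (77·92 + 173·99 + 93·164 + 147·135)/490² = 0.2470
κ = (pₒ − pₑ)/(1 − pₑ) = (0.5612 − 0.2470)/(1 − 0.2470) = 0.417

0.417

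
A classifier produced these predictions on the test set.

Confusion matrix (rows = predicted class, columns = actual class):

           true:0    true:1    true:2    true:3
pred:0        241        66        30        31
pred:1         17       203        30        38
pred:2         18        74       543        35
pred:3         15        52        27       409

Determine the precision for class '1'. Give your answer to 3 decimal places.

0.705

One-vs-rest for '1': TP = diagonal; FP = other classes predicted '1'; FN = '1' predicted as other.
precision = TP/(TP+FP).
1: TP=203, FP=17+30+38=85 → 203/288 = 0.7049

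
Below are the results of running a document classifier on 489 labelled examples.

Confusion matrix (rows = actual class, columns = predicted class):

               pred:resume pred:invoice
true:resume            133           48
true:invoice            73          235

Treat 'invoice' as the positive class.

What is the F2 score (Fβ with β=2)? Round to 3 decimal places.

Fβ = (1+β²)·TP / ((1+β²)·TP + β²·FN + FP), with β²=4
= 5·235 / (5·235 + 4·73 + 48) = 0.776

0.776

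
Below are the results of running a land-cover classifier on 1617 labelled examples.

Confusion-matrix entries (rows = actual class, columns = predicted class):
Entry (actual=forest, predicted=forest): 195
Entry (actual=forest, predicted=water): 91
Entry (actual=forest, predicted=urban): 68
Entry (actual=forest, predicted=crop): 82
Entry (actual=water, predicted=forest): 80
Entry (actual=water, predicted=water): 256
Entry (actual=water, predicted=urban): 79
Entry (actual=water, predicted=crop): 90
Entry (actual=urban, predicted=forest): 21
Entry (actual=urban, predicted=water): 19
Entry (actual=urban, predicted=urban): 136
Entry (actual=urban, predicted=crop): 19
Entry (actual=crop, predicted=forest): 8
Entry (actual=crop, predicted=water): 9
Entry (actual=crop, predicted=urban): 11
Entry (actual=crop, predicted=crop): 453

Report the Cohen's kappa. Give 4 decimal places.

Observed agreement pₒ = trace/N = 1040/1617 = 0.64317
Expected agreement pₑ = Σ (rowᵢ·colᵢ)/N² = (436·304 + 505·375 + 195·294 + 481·644)/1617² = 0.26352
κ = (pₒ − pₑ)/(1 − pₑ) = (0.64317 − 0.26352)/(1 − 0.26352) = 0.5155

0.5155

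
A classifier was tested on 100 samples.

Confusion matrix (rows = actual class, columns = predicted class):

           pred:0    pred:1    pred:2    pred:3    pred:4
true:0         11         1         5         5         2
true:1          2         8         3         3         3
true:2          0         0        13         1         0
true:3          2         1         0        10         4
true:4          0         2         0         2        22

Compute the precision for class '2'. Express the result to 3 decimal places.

One-vs-rest for '2': TP = diagonal; FP = other classes predicted '2'; FN = '2' predicted as other.
precision = TP/(TP+FP).
2: TP=13, FP=5+3+0+0=8 → 13/21 = 0.6190

0.619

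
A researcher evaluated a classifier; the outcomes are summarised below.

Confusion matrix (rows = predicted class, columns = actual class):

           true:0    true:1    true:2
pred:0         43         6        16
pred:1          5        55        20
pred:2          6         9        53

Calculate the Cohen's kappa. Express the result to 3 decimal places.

0.563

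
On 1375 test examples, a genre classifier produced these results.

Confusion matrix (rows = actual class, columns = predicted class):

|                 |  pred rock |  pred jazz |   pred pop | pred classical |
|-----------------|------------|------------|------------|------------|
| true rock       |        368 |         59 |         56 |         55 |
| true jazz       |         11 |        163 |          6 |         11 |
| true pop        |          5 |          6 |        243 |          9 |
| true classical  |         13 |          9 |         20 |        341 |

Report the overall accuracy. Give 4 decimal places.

0.8109

Accuracy = trace / total = (368+163+243+341=1115) / 1375 = 1115/1375 = 0.8109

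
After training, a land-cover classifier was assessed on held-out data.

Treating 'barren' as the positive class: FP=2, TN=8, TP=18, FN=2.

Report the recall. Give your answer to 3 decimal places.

Recall = TP/(TP+FN) = 18/(18+2) = 18/20 = 0.900

0.900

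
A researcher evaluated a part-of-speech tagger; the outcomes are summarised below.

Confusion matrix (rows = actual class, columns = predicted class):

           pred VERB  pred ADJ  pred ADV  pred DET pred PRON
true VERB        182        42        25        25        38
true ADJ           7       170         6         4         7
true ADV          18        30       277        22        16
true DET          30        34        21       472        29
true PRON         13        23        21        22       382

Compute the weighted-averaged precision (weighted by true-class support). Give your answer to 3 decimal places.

Per-class precision (TP/(TP+FP)):
  VERB: TP=182, FP=7+18+30+13=68 → 182/250 = 0.7280
  ADJ: TP=170, FP=42+30+34+23=129 → 170/299 = 0.5686
  ADV: TP=277, FP=25+6+21+21=73 → 277/350 = 0.7914
  DET: TP=472, FP=25+4+22+22=73 → 472/545 = 0.8661
  PRON: TP=382, FP=38+7+16+29=90 → 382/472 = 0.8093
Weighted-precision = Σ (supportᵢ/N)·precisionᵢ with N=1916: (312/1916)·0.7280 + (194/1916)·0.5686 + (363/1916)·0.7914 + (586/1916)·0.8661 + (461/1916)·0.8093 = 0.786

0.786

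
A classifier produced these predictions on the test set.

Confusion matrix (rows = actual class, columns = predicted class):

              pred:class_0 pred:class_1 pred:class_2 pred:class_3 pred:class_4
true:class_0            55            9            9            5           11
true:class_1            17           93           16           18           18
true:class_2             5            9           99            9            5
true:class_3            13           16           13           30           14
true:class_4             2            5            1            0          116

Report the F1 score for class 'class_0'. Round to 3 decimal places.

0.608

One-vs-rest for 'class_0': TP = diagonal; FP = other classes predicted 'class_0'; FN = 'class_0' predicted as other.
F1 score = 2·TP/(2·TP+FP+FN).
class_0: TP=55, FP=17+5+13+2=37, FN=9+9+5+11=34 → 110/181 = 0.6077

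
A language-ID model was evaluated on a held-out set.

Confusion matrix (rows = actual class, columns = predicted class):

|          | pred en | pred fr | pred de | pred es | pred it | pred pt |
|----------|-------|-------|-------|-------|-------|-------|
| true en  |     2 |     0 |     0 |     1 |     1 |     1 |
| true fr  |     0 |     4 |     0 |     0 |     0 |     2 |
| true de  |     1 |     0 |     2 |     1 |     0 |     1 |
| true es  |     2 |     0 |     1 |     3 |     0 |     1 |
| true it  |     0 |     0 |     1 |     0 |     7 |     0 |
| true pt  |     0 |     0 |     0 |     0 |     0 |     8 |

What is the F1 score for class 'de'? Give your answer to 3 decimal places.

One-vs-rest for 'de': TP = diagonal; FP = other classes predicted 'de'; FN = 'de' predicted as other.
F1 score = 2·TP/(2·TP+FP+FN).
de: TP=2, FP=0+0+1+1+0=2, FN=1+0+1+0+1=3 → 4/9 = 0.4444

0.444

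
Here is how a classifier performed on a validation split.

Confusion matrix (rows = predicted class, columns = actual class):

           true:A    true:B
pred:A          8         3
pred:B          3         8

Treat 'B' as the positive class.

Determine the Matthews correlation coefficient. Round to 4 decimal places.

MCC = (TP·TN − FP·FN) / √((TP+FP)(TP+FN)(TN+FP)(TN+FN))
Numerator = 8·8 − 3·3 = 55
Denominator = √(11·11·11·11) = √14641 = 121.0000
MCC = 55 / 121.0000 = 0.4545

0.4545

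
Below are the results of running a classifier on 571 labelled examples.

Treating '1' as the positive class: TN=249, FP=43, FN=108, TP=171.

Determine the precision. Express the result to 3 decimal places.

Precision = TP/(TP+FP) = 171/(171+43) = 171/214 = 0.799

0.799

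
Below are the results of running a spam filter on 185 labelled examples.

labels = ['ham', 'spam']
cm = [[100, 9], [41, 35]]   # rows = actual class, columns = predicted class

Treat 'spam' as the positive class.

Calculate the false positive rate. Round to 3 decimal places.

FPR = FP/(FP+TN) = 9/(9+100) = 0.083

0.083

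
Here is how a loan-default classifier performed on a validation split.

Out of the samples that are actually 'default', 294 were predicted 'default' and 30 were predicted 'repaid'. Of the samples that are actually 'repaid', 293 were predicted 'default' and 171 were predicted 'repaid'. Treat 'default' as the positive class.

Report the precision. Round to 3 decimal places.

0.501

Precision = TP/(TP+FP) = 294/(294+293) = 294/587 = 0.501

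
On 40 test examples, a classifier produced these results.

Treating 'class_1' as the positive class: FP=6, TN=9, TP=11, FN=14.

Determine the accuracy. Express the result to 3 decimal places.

0.500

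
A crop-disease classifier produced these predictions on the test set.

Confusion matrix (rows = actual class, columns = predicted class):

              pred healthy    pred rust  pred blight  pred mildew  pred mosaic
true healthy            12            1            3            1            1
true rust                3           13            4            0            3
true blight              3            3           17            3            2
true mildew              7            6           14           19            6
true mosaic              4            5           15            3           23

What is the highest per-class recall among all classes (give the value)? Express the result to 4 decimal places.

Per-class recall (TP/(TP+FN)):
  healthy: TP=12, FN=1+3+1+1=6 → 12/18 = 0.66667
  rust: TP=13, FN=3+4+0+3=10 → 13/23 = 0.56522
  blight: TP=17, FN=3+3+3+2=11 → 17/28 = 0.60714
  mildew: TP=19, FN=7+6+14+6=33 → 19/52 = 0.36538
  mosaic: TP=23, FN=4+5+15+3=27 → 23/50 = 0.46000
Highest is class 'healthy' with recall = 0.6667.

0.6667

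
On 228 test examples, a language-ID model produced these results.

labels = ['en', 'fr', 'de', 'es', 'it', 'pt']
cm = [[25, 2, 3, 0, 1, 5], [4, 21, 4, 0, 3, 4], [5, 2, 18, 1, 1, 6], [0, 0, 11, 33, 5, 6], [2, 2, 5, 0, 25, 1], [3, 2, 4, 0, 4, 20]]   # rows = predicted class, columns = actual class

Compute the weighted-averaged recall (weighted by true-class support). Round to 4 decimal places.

0.6228

Per-class recall (TP/(TP+FN)):
  en: TP=25, FN=4+5+0+2+3=14 → 25/39 = 0.64103
  fr: TP=21, FN=2+2+0+2+2=8 → 21/29 = 0.72414
  de: TP=18, FN=3+4+11+5+4=27 → 18/45 = 0.40000
  es: TP=33, FN=0+0+1+0+0=1 → 33/34 = 0.97059
  it: TP=25, FN=1+3+1+5+4=14 → 25/39 = 0.64103
  pt: TP=20, FN=5+4+6+6+1=22 → 20/42 = 0.47619
Weighted-recall = Σ (supportᵢ/N)·recallᵢ with N=228: (39/228)·0.64103 + (29/228)·0.72414 + (45/228)·0.40000 + (34/228)·0.97059 + (39/228)·0.64103 + (42/228)·0.47619 = 0.6228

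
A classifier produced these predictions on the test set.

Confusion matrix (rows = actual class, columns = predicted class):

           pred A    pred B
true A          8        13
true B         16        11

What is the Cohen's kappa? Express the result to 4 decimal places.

Observed agreement pₒ = trace/N = 19/48 = 0.39583
Expected agreement pₑ = Σ (rowᵢ·colᵢ)/N² = (21·24 + 27·24)/48² = 0.50000
κ = (pₒ − pₑ)/(1 − pₑ) = (0.39583 − 0.50000)/(1 − 0.50000) = -0.2083

-0.2083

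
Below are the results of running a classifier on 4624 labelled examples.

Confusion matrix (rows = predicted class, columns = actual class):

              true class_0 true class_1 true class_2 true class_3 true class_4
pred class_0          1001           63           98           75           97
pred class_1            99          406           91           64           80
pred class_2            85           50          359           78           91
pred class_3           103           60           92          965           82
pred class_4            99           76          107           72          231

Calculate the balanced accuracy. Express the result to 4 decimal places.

Balanced accuracy = mean of per-class recall.
  class_0: recall = 1001/1387 = 0.72170
  class_1: recall = 406/655 = 0.61985
  class_2: recall = 359/747 = 0.48059
  class_3: recall = 965/1254 = 0.76954
  class_4: recall = 231/581 = 0.39759
Mean = (0.72170 + 0.61985 + 0.48059 + 0.76954 + 0.39759) / 5 = 0.5979

0.5979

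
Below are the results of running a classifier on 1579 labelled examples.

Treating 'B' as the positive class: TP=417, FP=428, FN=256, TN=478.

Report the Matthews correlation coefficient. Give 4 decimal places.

MCC = (TP·TN − FP·FN) / √((TP+FP)(TP+FN)(TN+FP)(TN+FN))
Numerator = 417·478 − 428·256 = 89758
Denominator = √(845·673·906·734) = √378177799740 = 614961.6246
MCC = 89758 / 614961.6246 = 0.1460

0.1460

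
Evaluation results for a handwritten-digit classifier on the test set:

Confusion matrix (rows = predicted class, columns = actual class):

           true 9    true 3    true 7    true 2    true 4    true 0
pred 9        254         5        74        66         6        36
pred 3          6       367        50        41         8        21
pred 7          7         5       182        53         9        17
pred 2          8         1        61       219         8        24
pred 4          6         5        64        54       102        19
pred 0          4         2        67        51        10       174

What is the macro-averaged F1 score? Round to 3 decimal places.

0.609

Per-class F1 score (2·TP/(2·TP+FP+FN)):
  9: TP=254, FP=5+74+66+6+36=187, FN=6+7+8+6+4=31 → 508/726 = 0.6997
  3: TP=367, FP=6+50+41+8+21=126, FN=5+5+1+5+2=18 → 734/878 = 0.8360
  7: TP=182, FP=7+5+53+9+17=91, FN=74+50+61+64+67=316 → 364/771 = 0.4721
  2: TP=219, FP=8+1+61+8+24=102, FN=66+41+53+54+51=265 → 438/805 = 0.5441
  4: TP=102, FP=6+5+64+54+19=148, FN=6+8+9+8+10=41 → 204/393 = 0.5191
  0: TP=174, FP=4+2+67+51+10=134, FN=36+21+17+24+19=117 → 348/599 = 0.5810
Macro-F1 score = mean = (0.6997 + 0.8360 + 0.4721 + 0.5441 + 0.5191 + 0.5810) / 6 = 0.609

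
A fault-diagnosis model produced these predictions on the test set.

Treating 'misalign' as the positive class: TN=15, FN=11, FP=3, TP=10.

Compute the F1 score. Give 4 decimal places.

0.5882

Precision = TP/(TP+FP) = 10/13 = 0.7692
Recall = TP/(TP+FN) = 10/21 = 0.4762
F1 = 2·TP/(2·TP+FP+FN) = 20/34 = 0.5882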